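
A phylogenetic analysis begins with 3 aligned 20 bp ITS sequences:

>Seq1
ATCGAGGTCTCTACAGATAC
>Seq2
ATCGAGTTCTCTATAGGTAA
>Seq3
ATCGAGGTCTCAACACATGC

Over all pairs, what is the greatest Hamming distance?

Pairwise Hamming distances:
  Seq1 vs Seq2: 4
  Seq1 vs Seq3: 3
  Seq2 vs Seq3: 7
The largest is 7, between Seq2 and Seq3.

7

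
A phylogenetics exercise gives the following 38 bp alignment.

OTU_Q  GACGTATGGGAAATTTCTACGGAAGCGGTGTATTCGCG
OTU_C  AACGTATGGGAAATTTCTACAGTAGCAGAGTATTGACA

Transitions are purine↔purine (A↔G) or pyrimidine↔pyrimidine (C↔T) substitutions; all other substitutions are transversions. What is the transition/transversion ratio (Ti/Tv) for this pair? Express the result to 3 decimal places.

Mismatches occur at site 1 (G/A, transition), site 21 (G/A, transition), site 23 (A/T, transversion), site 27 (G/A, transition), site 29 (T/A, transversion), site 35 (C/G, transversion), site 36 (G/A, transition), site 38 (G/A, transition).
Of the 8 differences, 5 transitions and 3 transversions, so Ti/Tv = 5/3 = 1.667.

1.667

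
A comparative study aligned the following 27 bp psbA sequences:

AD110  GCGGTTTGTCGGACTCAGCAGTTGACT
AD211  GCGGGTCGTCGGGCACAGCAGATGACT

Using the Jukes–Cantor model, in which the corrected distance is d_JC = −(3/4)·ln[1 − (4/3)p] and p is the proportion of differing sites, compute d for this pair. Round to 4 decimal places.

0.2127

The sequences differ at positions 5 (T/G), 7 (T/C), 13 (A/G), 15 (T/A), 22 (T/A).
p = 5/27 = 0.185185.
d = −0.75 · ln(1 − (4/3)·0.185185) = −0.75 · ln(0.753087) = −0.75 · (-0.283575) = 0.2127.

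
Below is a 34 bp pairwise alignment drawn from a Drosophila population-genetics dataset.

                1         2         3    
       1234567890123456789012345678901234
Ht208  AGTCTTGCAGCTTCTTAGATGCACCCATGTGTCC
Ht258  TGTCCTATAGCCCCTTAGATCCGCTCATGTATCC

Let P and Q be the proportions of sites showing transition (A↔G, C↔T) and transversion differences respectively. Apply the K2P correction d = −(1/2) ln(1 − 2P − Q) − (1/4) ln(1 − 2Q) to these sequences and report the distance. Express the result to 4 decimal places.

The sequences differ at positions 1 (A/T, transversion), 5 (T/C, transition), 7 (G/A, transition), 8 (C/T, transition), 12 (T/C, transition), 13 (T/C, transition), 21 (G/C, transversion), 23 (A/G, transition), 25 (C/T, transition), 31 (G/A, transition).
Of the 10 differences, 8 transitions and 2 transversions over 34 sites: P = 8/34 = 0.235294, Q = 2/34 = 0.058824.
d = −0.5·ln(0.470588) − 0.25·ln(0.882352) = −0.5·(-0.753772) − 0.25·(-0.125164) = 0.4082.

0.4082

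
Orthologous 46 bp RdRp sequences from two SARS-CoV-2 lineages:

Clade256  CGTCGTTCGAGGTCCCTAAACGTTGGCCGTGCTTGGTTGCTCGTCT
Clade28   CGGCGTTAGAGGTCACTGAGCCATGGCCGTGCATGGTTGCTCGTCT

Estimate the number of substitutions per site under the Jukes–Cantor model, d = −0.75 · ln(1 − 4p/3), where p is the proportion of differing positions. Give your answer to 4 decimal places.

The sequences differ at positions 3 (T/G), 8 (C/A), 15 (C/A), 18 (A/G), 20 (A/G), 22 (G/C), 23 (T/A), 33 (T/A).
p = 8/46 = 0.173913.
d = −0.75 · ln(1 − (4/3)·0.173913) = −0.75 · ln(0.768116) = −0.75 · (-0.263815) = 0.1979.

0.1979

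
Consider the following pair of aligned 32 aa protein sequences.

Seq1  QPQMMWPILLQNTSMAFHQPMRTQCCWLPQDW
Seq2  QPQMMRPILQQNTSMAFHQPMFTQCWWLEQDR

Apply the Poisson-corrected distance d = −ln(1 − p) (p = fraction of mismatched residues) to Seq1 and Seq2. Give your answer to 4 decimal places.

Mismatches occur at site 6 (W↔R), site 10 (L↔Q), site 22 (R↔F), site 26 (C↔W), site 29 (P↔E), site 32 (W↔R).
p = 6/32 = 0.187500.
d = −ln(1 − 0.187500) = −ln(0.812500) = 0.2076.

0.2076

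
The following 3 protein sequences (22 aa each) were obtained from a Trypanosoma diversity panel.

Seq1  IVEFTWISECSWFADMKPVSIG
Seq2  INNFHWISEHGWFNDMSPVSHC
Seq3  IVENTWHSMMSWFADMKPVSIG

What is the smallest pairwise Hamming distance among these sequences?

Pairwise Hamming distances:
  Seq1 vs Seq2: 9
  Seq1 vs Seq3: 4
  Seq2 vs Seq3: 12
The smallest is 4, between Seq1 and Seq3.

4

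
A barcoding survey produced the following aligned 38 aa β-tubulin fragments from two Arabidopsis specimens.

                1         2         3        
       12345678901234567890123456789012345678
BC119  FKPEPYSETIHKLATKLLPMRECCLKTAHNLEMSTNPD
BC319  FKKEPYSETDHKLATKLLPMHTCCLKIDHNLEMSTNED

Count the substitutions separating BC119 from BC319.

Differing sites — 3:P/K; 10:I/D; 21:R/H; 22:E/T; 27:T/I; 28:A/D; 37:P/E.
That gives 7 mismatches out of 38 aligned sites, so the Hamming distance is 7.

7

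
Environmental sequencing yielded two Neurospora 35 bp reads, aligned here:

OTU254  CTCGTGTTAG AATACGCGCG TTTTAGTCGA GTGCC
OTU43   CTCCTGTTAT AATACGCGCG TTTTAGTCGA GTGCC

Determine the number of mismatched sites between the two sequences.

Mismatches occur at site 4 (G/C), site 10 (G/T).
That gives 2 mismatches out of 35 aligned sites, so the Hamming distance is 2.

2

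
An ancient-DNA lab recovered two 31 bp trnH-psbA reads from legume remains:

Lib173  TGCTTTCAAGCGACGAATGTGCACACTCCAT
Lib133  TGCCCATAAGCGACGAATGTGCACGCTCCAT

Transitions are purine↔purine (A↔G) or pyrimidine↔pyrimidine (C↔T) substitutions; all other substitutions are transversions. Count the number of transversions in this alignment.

The sequences differ at positions 4 (T/C, transition), 5 (T/C, transition), 6 (T/A, transversion), 7 (C/T, transition), 25 (A/G, transition).
Of the 5 differences, 4 transitions and 1 transversion, so the answer is 1.

1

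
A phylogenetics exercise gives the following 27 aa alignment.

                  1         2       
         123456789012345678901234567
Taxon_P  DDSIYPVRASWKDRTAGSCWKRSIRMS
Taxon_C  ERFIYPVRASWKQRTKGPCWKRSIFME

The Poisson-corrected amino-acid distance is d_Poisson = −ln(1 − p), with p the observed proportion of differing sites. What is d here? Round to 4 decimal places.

0.3514

Mismatches occur at site 1 (D↔E), site 2 (D↔R), site 3 (S↔F), site 13 (D↔Q), site 16 (A↔K), site 18 (S↔P), site 25 (R↔F), site 27 (S↔E).
p = 8/27 = 0.296296.
d = −ln(1 − 0.296296) = −ln(0.703704) = 0.3514.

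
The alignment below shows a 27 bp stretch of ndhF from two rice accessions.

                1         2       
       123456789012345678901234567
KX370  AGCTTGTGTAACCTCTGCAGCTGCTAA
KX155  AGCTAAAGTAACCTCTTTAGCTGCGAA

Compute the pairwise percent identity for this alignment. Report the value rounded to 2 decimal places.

Differing sites — 5:T/A; 6:G/A; 7:T/A; 17:G/T; 18:C/T; 25:T/G.
21 of the 27 sites match, so the percent identity is 21/27 × 100 = 77.78%.

77.78%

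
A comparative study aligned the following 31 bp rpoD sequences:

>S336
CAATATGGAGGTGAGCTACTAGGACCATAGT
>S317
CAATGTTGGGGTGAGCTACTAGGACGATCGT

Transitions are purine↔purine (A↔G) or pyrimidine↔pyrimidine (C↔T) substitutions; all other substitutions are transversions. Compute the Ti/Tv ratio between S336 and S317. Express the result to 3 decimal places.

Mismatches occur at site 5 (A→G, transition), site 7 (G→T, transversion), site 9 (A→G, transition), site 26 (C→G, transversion), site 29 (A→C, transversion).
Of the 5 differences, 2 transitions and 3 transversions, so Ti/Tv = 2/3 = 0.667.

0.667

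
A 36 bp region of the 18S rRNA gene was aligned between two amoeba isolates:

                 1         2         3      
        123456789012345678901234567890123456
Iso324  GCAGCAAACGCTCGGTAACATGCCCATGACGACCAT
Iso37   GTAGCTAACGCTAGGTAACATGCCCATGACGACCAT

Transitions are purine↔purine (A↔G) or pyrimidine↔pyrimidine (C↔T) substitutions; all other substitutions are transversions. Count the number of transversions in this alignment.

Mismatches occur at site 2 (C→T, transition), site 6 (A→T, transversion), site 13 (C→A, transversion).
Of the 3 differences, 1 transition and 2 transversions, so the answer is 2.

2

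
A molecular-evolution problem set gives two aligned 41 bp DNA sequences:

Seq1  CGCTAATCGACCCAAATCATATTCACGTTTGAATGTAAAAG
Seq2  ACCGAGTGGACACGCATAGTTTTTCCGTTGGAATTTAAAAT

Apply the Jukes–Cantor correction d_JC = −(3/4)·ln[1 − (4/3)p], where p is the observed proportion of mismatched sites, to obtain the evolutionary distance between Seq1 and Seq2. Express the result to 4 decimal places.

0.5510

Differing sites — 1:C/A; 2:G/C; 4:T/G; 6:A/G; 8:C/G; 12:C/A; 14:A/G; 15:A/C; 18:C/A; 19:A/G; 21:A/T; 24:C/T; 25:A/C; 30:T/G; 35:G/T; 41:G/T.
p = 16/41 = 0.390244.
d = −0.75 · ln(1 − (4/3)·0.390244) = −0.75 · ln(0.479675) = −0.75 · (-0.734646) = 0.5510.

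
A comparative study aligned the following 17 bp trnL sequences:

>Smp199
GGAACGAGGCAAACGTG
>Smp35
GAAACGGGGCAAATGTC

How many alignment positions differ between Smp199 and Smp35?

The sequences differ at positions 2 (G/A), 7 (A/G), 14 (C/T), 17 (G/C).
That gives 4 mismatches out of 17 aligned sites, so the Hamming distance is 4.

4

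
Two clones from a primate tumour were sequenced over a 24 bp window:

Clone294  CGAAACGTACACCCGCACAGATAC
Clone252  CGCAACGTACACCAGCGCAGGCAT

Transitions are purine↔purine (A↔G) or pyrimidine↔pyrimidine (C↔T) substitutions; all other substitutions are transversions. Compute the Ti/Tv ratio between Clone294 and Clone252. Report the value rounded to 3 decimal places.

2.000

The sequences differ at positions 3 (A/C, transversion), 14 (C/A, transversion), 17 (A/G, transition), 21 (A/G, transition), 22 (T/C, transition), 24 (C/T, transition).
Of the 6 differences, 4 transitions and 2 transversions, so Ti/Tv = 4/2 = 2.000.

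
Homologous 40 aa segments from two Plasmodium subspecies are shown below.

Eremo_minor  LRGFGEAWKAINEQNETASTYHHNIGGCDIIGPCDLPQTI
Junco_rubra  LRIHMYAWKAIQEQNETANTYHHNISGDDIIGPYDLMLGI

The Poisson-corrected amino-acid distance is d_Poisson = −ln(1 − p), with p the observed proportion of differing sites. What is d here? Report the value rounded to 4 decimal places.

Mismatches occur at site 3 (G→I), site 4 (F→H), site 5 (G→M), site 6 (E→Y), site 12 (N→Q), site 19 (S→N), site 26 (G→S), site 28 (C→D), site 34 (C→Y), site 37 (P→M), site 38 (Q→L), site 39 (T→G).
p = 12/40 = 0.300000.
d = −ln(1 − 0.300000) = −ln(0.700000) = 0.3567.

0.3567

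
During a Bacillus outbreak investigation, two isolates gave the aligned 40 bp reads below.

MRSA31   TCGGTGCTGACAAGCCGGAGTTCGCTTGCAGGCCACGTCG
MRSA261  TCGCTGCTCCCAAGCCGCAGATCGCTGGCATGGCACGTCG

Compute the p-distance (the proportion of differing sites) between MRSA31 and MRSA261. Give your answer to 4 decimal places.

Mismatches occur at site 4 (G↔C), site 9 (G↔C), site 10 (A↔C), site 18 (G↔C), site 21 (T↔A), site 27 (T↔G), site 31 (G↔T), site 33 (C↔G).
There are 8 differences over 40 sites, so p = 8/40 = 0.2000.

0.2000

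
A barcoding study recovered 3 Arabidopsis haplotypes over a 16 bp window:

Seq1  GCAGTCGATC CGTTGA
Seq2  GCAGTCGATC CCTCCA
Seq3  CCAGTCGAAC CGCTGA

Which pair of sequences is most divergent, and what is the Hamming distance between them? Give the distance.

Pairwise Hamming distances:
  Seq1 vs Seq2: 3
  Seq1 vs Seq3: 3
  Seq2 vs Seq3: 6
The largest is 6, between Seq2 and Seq3.

6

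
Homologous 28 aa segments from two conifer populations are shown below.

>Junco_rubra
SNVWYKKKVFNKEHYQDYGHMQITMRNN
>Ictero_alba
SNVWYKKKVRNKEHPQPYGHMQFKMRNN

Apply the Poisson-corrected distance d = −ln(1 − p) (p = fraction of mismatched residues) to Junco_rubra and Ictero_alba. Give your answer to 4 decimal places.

The sequences differ at positions 10 (F/R), 15 (Y/P), 17 (D/P), 23 (I/F), 24 (T/K).
p = 5/28 = 0.178571.
d = −ln(1 − 0.178571) = −ln(0.821429) = 0.1967.

0.1967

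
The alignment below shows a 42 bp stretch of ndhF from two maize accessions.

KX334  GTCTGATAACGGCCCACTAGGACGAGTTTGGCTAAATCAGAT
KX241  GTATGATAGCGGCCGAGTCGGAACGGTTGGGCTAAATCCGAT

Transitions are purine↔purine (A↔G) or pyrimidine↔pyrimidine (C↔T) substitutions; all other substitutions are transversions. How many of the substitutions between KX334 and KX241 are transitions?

Mismatches occur at site 3 (C/A, transversion), site 9 (A/G, transition), site 15 (C/G, transversion), site 17 (C/G, transversion), site 19 (A/C, transversion), site 23 (C/A, transversion), site 24 (G/C, transversion), site 25 (A/G, transition), site 29 (T/G, transversion), site 39 (A/C, transversion).
Of the 10 differences, 2 transitions and 8 transversions, so the answer is 2.

2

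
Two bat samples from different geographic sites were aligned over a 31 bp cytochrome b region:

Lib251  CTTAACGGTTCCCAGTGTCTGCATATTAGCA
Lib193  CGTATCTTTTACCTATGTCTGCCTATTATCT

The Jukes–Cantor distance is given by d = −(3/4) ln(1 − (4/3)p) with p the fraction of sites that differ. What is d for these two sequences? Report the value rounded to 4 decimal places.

0.4217

The sequences differ at positions 2 (T/G), 5 (A/T), 7 (G/T), 8 (G/T), 11 (C/A), 14 (A/T), 15 (G/A), 23 (A/C), 29 (G/T), 31 (A/T).
p = 10/31 = 0.322581.
d = −0.75 · ln(1 − (4/3)·0.322581) = −0.75 · ln(0.569892) = −0.75 · (-0.562308) = 0.4217.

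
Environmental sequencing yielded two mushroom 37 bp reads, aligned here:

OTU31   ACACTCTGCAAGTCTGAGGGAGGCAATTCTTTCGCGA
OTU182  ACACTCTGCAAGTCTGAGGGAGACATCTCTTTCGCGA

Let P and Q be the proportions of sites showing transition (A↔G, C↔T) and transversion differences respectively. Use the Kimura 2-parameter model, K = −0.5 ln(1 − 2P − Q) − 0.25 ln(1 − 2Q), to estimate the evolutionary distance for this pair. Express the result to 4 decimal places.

0.0865

Mismatches occur at site 23 (G→A, transition), site 26 (A→T, transversion), site 27 (T→C, transition).
Of the 3 differences, 2 transitions and 1 transversion over 37 sites: P = 2/37 = 0.054054, Q = 1/37 = 0.027027.
d = −0.5·ln(0.864865) − 0.25·ln(0.945946) = −0.5·(-0.145182) − 0.25·(-0.055570) = 0.0865.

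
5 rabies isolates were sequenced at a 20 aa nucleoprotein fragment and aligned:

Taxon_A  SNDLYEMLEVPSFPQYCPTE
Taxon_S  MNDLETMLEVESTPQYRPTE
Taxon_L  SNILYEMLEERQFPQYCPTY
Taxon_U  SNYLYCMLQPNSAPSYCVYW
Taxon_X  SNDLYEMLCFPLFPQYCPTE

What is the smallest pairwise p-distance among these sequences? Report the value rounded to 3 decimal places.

Pairwise Hamming distances:
  Taxon_A vs Taxon_S: 6
  Taxon_A vs Taxon_L: 5
  Taxon_A vs Taxon_U: 10
  Taxon_A vs Taxon_X: 3
  Taxon_S vs Taxon_L: 10
  Taxon_S vs Taxon_U: 13
  Taxon_S vs Taxon_X: 9
  Taxon_L vs Taxon_U: 11
  Taxon_L vs Taxon_X: 6
  Taxon_U vs Taxon_X: 11
The smallest is 3 mismatches, between Taxon_A and Taxon_X; p = 3/20 = 0.150.

0.150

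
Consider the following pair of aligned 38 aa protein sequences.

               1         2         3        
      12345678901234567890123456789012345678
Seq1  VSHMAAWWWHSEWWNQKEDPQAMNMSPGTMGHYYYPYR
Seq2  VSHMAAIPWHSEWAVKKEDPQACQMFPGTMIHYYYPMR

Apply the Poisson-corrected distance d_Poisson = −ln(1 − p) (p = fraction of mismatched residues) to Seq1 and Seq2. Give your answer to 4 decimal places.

0.3054

Differing sites — 7:W/I; 8:W/P; 14:W/A; 15:N/V; 16:Q/K; 23:M/C; 24:N/Q; 26:S/F; 31:G/I; 37:Y/M.
p = 10/38 = 0.263158.
d = −ln(1 − 0.263158) = −ln(0.736842) = 0.3054.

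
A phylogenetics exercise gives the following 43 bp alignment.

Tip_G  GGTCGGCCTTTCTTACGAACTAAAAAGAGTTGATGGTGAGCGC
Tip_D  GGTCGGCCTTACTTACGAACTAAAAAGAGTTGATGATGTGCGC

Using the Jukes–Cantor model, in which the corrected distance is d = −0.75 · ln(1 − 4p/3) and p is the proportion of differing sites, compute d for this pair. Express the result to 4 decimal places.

Mismatches occur at site 11 (T→A), site 36 (G→A), site 39 (A→T).
p = 3/43 = 0.069767.
d = −0.75 · ln(1 − (4/3)·0.069767) = −0.75 · ln(0.906977) = −0.75 · (-0.097638) = 0.0732.

0.0732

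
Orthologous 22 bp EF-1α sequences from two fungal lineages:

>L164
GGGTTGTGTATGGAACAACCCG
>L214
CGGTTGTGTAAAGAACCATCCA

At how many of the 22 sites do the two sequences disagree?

6

Mismatches occur at site 1 (G/C), site 11 (T/A), site 12 (G/A), site 17 (A/C), site 19 (C/T), site 22 (G/A).
That gives 6 mismatches out of 22 aligned sites, so the Hamming distance is 6.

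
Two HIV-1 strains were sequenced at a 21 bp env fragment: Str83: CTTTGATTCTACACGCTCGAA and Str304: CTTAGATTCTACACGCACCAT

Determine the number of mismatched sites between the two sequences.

4

The sequences differ at positions 4 (T/A), 17 (T/A), 19 (G/C), 21 (A/T).
That gives 4 mismatches out of 21 aligned sites, so the Hamming distance is 4.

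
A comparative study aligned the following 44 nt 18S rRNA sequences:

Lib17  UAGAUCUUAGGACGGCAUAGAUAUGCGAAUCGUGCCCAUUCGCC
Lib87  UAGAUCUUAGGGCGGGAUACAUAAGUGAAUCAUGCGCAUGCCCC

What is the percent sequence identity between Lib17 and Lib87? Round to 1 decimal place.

The sequences differ at positions 12 (A/G), 16 (C/G), 20 (G/C), 24 (U/A), 26 (C/U), 32 (G/A), 36 (C/G), 40 (U/G), 42 (G/C).
35 of the 44 sites match, so the percent identity is 35/44 × 100 = 79.5%.

79.5%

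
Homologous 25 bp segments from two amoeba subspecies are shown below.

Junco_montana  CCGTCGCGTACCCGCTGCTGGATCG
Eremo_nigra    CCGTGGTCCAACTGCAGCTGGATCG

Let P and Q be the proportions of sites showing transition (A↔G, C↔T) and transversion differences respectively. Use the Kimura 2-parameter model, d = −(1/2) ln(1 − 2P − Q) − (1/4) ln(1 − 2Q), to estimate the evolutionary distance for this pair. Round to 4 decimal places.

Mismatches occur at site 5 (C→G, transversion), site 7 (C→T, transition), site 8 (G→C, transversion), site 9 (T→C, transition), site 11 (C→A, transversion), site 13 (C→T, transition), site 16 (T→A, transversion).
Of the 7 differences, 3 transitions and 4 transversions over 25 sites: P = 3/25 = 0.120000, Q = 4/25 = 0.160000.
d = −0.5·ln(0.600000) − 0.25·ln(0.680000) = −0.5·(-0.510826) − 0.25·(-0.385662) = 0.3518.

0.3518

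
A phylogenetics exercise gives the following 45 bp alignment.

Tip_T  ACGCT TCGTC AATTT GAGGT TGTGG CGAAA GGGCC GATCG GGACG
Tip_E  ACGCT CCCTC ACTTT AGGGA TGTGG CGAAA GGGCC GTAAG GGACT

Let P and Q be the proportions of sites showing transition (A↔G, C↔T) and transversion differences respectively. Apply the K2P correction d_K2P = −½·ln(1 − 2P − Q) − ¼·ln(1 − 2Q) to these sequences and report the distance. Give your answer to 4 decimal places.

Differing sites — 6:T/C (Ti); 8:G/C (Tv); 12:A/C (Tv); 16:G/A (Ti); 17:A/G (Ti); 20:T/A (Tv); 37:A/T (Tv); 38:T/A (Tv); 39:C/A (Tv); 45:G/T (Tv).
Of the 10 differences, 3 transitions and 7 transversions over 45 sites: P = 3/45 = 0.066667, Q = 7/45 = 0.155556.
d = −0.5·ln(0.711110) − 0.25·ln(0.688888) = −0.5·(-0.340928) − 0.25·(-0.372677) = 0.2636.

0.2636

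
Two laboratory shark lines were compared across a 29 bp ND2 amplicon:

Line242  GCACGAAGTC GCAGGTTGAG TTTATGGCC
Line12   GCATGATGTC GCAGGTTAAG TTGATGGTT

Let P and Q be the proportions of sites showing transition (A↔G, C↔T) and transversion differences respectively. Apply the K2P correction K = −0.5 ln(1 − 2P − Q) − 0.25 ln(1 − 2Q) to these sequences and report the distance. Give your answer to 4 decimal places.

0.2485

Differing sites — 4:C/T (Ti); 7:A/T (Tv); 18:G/A (Ti); 23:T/G (Tv); 28:C/T (Ti); 29:C/T (Ti).
Of the 6 differences, 4 transitions and 2 transversions over 29 sites: P = 4/29 = 0.137931, Q = 2/29 = 0.068966.
d = −0.5·ln(0.655172) − 0.25·ln(0.862068) = −0.5·(-0.422857) − 0.25·(-0.148421) = 0.2485.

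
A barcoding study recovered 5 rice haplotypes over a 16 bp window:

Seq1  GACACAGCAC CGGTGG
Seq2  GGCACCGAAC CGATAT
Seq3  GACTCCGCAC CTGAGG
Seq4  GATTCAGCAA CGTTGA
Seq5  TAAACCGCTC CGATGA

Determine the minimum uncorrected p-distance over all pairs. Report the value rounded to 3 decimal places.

0.250

Pairwise Hamming distances:
  Seq1 vs Seq2: 6
  Seq1 vs Seq3: 4
  Seq1 vs Seq4: 5
  Seq1 vs Seq5: 6
  Seq2 vs Seq3: 8
  Seq2 vs Seq4: 9
  Seq2 vs Seq5: 7
  Seq3 vs Seq4: 7
  Seq3 vs Seq5: 8
  Seq4 vs Seq5: 7
The smallest is 4 mismatches, between Seq1 and Seq3; p = 4/16 = 0.250.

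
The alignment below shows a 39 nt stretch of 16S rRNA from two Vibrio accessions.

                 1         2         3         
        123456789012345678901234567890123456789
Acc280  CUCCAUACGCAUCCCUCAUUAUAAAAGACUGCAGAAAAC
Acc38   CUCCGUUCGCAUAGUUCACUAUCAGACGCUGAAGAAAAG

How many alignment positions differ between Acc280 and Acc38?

12

Mismatches occur at site 5 (A↔G), site 7 (A↔U), site 13 (C↔A), site 14 (C↔G), site 15 (C↔U), site 19 (U↔C), site 23 (A↔C), site 25 (A↔G), site 27 (G↔C), site 28 (A↔G), site 32 (C↔A), site 39 (C↔G).
That gives 12 mismatches out of 39 aligned sites, so the Hamming distance is 12.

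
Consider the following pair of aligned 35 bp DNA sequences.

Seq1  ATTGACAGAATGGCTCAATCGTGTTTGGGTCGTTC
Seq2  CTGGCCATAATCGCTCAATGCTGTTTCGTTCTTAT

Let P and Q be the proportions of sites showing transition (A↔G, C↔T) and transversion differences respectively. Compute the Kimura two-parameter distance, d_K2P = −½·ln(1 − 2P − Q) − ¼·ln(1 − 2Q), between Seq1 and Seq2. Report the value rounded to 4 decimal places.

0.4798

Mismatches occur at site 1 (A↔C, transversion), site 3 (T↔G, transversion), site 5 (A↔C, transversion), site 8 (G↔T, transversion), site 12 (G↔C, transversion), site 20 (C↔G, transversion), site 21 (G↔C, transversion), site 27 (G↔C, transversion), site 29 (G↔T, transversion), site 32 (G↔T, transversion), site 34 (T↔A, transversion), site 35 (C↔T, transition).
Of the 12 differences, 1 transition and 11 transversions over 35 sites: P = 1/35 = 0.028571, Q = 11/35 = 0.314286.
d = −0.5·ln(0.628572) − 0.25·ln(0.371428) = −0.5·(-0.464305) − 0.25·(-0.990400) = 0.4798.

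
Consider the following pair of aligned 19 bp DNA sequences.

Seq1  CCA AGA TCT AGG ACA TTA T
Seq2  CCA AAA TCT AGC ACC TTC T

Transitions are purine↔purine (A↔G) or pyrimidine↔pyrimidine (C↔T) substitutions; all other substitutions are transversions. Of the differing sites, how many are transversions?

Mismatches occur at site 5 (G↔A, transition), site 12 (G↔C, transversion), site 15 (A↔C, transversion), site 18 (A↔C, transversion).
Of the 4 differences, 1 transition and 3 transversions, so the answer is 3.

3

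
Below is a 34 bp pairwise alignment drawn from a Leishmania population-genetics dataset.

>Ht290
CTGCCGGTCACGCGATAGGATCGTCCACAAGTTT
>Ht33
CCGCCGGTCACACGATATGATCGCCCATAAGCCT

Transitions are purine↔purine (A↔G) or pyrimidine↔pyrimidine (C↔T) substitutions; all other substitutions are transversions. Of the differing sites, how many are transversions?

Differing sites — 2:T/C (Ti); 12:G/A (Ti); 18:G/T (Tv); 24:T/C (Ti); 28:C/T (Ti); 32:T/C (Ti); 33:T/C (Ti).
Of the 7 differences, 6 transitions and 1 transversion, so the answer is 1.

1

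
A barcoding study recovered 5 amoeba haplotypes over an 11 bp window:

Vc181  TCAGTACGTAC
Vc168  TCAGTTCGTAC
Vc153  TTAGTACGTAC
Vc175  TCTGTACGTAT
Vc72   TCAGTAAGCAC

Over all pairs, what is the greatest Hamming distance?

Pairwise Hamming distances:
  Vc181 vs Vc168: 1
  Vc181 vs Vc153: 1
  Vc181 vs Vc175: 2
  Vc181 vs Vc72: 2
  Vc168 vs Vc153: 2
  Vc168 vs Vc175: 3
  Vc168 vs Vc72: 3
  Vc153 vs Vc175: 3
  Vc153 vs Vc72: 3
  Vc175 vs Vc72: 4
The largest is 4, between Vc175 and Vc72.

4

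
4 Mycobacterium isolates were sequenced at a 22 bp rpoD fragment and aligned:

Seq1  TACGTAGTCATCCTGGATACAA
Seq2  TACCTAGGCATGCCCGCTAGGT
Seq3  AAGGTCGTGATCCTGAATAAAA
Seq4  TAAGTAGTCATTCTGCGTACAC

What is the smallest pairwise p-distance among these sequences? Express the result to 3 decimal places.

Pairwise Hamming distances:
  Seq1 vs Seq2: 9
  Seq1 vs Seq3: 6
  Seq1 vs Seq4: 5
  Seq2 vs Seq3: 14
  Seq2 vs Seq4: 11
  Seq3 vs Seq4: 9
The smallest is 5 mismatches, between Seq1 and Seq4; p = 5/22 = 0.227.

0.227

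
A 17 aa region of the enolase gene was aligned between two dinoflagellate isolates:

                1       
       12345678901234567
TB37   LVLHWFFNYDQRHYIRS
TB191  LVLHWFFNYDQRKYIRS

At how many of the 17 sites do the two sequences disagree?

The sequences differ at position 13 (H/K).
That gives 1 mismatch out of 17 aligned sites, so the Hamming distance is 1.

1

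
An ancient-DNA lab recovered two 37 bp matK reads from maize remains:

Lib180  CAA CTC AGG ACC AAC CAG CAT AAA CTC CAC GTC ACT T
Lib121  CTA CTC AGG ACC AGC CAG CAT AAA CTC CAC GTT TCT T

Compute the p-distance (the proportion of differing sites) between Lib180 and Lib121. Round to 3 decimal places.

The sequences differ at positions 2 (A/T), 14 (A/G), 33 (C/T), 34 (A/T).
There are 4 differences over 37 sites, so p = 4/37 = 0.108.

0.108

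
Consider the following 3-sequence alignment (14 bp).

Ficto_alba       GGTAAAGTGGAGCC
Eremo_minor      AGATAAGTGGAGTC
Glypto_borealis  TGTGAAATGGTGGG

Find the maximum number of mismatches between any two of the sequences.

7

Pairwise Hamming distances:
  Ficto_alba vs Eremo_minor: 4
  Ficto_alba vs Glypto_borealis: 6
  Eremo_minor vs Glypto_borealis: 7
The largest is 7, between Eremo_minor and Glypto_borealis.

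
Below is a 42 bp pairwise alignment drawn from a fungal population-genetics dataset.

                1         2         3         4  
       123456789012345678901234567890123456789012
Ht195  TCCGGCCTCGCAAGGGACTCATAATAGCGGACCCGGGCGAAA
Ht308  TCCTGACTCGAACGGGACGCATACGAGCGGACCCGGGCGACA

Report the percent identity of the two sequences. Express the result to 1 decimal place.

81.0%

The sequences differ at positions 4 (G/T), 6 (C/A), 11 (C/A), 13 (A/C), 19 (T/G), 24 (A/C), 25 (T/G), 41 (A/C).
34 of the 42 sites match, so the percent identity is 34/42 × 100 = 81.0%.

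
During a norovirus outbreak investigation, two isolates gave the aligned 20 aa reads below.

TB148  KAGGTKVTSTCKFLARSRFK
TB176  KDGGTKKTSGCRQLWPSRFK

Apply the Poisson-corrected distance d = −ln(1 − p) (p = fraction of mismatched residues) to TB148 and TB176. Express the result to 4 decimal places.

0.4308

The sequences differ at positions 2 (A/D), 7 (V/K), 10 (T/G), 12 (K/R), 13 (F/Q), 15 (A/W), 16 (R/P).
p = 7/20 = 0.350000.
d = −ln(1 − 0.350000) = −ln(0.650000) = 0.4308.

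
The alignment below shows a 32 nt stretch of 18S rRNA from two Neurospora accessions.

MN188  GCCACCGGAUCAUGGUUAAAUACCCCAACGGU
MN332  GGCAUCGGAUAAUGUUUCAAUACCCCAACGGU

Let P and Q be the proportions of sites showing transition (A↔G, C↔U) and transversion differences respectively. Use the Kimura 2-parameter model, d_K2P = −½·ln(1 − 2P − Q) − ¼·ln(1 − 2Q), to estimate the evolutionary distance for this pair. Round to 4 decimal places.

0.1757

Mismatches occur at site 2 (C→G, transversion), site 5 (C→U, transition), site 11 (C→A, transversion), site 15 (G→U, transversion), site 18 (A→C, transversion).
Of the 5 differences, 1 transition and 4 transversions over 32 sites: P = 1/32 = 0.031250, Q = 4/32 = 0.125000.
d = −0.5·ln(0.812500) − 0.25·ln(0.750000) = −0.5·(-0.207639) − 0.25·(-0.287682) = 0.1757.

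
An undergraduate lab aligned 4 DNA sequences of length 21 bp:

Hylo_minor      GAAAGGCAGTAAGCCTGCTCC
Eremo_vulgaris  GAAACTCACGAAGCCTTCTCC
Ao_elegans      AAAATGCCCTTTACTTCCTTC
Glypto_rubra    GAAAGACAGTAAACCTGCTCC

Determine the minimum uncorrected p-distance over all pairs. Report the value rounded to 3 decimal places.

Pairwise Hamming distances:
  Hylo_minor vs Eremo_vulgaris: 5
  Hylo_minor vs Ao_elegans: 10
  Hylo_minor vs Glypto_rubra: 2
  Eremo_vulgaris vs Ao_elegans: 11
  Eremo_vulgaris vs Glypto_rubra: 6
  Ao_elegans vs Glypto_rubra: 10
The smallest is 2 mismatches, between Hylo_minor and Glypto_rubra; p = 2/21 = 0.095.

0.095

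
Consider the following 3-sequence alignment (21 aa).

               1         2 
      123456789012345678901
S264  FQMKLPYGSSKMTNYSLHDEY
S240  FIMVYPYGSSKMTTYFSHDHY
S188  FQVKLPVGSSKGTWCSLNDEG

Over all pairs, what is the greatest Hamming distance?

Pairwise Hamming distances:
  S264 vs S240: 7
  S264 vs S188: 7
  S240 vs S188: 13
The largest is 13, between S240 and S188.

13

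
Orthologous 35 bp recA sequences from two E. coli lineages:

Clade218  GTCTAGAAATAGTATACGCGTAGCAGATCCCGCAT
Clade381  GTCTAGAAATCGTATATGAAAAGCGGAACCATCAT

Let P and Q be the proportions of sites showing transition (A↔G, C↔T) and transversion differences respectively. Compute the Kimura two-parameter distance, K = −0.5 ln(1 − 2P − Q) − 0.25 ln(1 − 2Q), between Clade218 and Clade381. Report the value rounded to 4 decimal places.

0.3149

Differing sites — 11:A/C (Tv); 17:C/T (Ti); 19:C/A (Tv); 20:G/A (Ti); 21:T/A (Tv); 25:A/G (Ti); 28:T/A (Tv); 31:C/A (Tv); 32:G/T (Tv).
Of the 9 differences, 3 transitions and 6 transversions over 35 sites: P = 3/35 = 0.085714, Q = 6/35 = 0.171429.
d = −0.5·ln(0.657143) − 0.25·ln(0.657142) = −0.5·(-0.419854) − 0.25·(-0.419855) = 0.3149.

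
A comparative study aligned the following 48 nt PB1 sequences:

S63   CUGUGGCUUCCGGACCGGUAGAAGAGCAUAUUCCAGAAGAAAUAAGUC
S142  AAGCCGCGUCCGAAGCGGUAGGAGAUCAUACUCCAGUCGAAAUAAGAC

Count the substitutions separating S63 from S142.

13

Differing sites — 1:C/A; 2:U/A; 4:U/C; 5:G/C; 8:U/G; 13:G/A; 15:C/G; 22:A/G; 26:G/U; 31:U/C; 37:A/U; 38:A/C; 47:U/A.
That gives 13 mismatches out of 48 aligned sites, so the Hamming distance is 13.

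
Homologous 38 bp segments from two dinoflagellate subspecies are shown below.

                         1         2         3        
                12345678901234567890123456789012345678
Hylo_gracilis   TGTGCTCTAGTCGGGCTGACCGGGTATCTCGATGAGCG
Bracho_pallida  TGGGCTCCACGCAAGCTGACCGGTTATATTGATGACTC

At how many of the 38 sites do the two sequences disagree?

12

Differing sites — 3:T/G; 8:T/C; 10:G/C; 11:T/G; 13:G/A; 14:G/A; 24:G/T; 28:C/A; 30:C/T; 36:G/C; 37:C/T; 38:G/C.
That gives 12 mismatches out of 38 aligned sites, so the Hamming distance is 12.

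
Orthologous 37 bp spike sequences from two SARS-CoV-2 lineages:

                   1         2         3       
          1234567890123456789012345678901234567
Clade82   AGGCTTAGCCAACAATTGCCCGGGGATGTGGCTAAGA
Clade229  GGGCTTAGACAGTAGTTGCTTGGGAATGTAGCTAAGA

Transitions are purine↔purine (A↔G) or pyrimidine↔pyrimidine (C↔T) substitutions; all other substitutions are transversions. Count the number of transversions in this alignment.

1

The sequences differ at positions 1 (A/G, transition), 9 (C/A, transversion), 12 (A/G, transition), 13 (C/T, transition), 15 (A/G, transition), 20 (C/T, transition), 21 (C/T, transition), 25 (G/A, transition), 30 (G/A, transition).
Of the 9 differences, 8 transitions and 1 transversion, so the answer is 1.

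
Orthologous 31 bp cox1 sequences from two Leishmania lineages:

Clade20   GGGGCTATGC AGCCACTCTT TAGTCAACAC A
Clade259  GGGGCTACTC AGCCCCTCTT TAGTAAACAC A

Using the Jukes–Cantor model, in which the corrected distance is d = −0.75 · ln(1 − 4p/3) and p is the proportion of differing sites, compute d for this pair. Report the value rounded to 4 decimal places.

0.1416

Differing sites — 8:T/C; 9:G/T; 15:A/C; 25:C/A.
p = 4/31 = 0.129032.
d = −0.75 · ln(1 − (4/3)·0.129032) = −0.75 · ln(0.827957) = −0.75 · (-0.188794) = 0.1416.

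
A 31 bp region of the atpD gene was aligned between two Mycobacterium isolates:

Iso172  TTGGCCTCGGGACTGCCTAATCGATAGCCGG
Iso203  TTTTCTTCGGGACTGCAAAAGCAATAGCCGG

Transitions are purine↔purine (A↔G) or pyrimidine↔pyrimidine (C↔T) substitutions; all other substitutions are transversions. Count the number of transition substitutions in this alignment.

Mismatches occur at site 3 (G→T, transversion), site 4 (G→T, transversion), site 6 (C→T, transition), site 17 (C→A, transversion), site 18 (T→A, transversion), site 21 (T→G, transversion), site 23 (G→A, transition).
Of the 7 differences, 2 transitions and 5 transversions, so the answer is 2.

2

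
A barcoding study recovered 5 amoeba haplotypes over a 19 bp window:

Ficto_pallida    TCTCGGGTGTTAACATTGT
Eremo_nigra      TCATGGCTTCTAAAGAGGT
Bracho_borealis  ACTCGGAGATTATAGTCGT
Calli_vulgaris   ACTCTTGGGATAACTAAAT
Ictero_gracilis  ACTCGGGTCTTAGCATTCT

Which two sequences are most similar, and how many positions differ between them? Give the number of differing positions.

Pairwise Hamming distances:
  Ficto_pallida vs Eremo_nigra: 9
  Ficto_pallida vs Bracho_borealis: 8
  Ficto_pallida vs Calli_vulgaris: 9
  Ficto_pallida vs Ictero_gracilis: 4
  Eremo_nigra vs Bracho_borealis: 10
  Eremo_nigra vs Calli_vulgaris: 13
  Eremo_nigra vs Ictero_gracilis: 12
  Bracho_borealis vs Calli_vulgaris: 11
  Bracho_borealis vs Ictero_gracilis: 8
  Calli_vulgaris vs Ictero_gracilis: 10
The smallest is 4, between Ficto_pallida and Ictero_gracilis.

4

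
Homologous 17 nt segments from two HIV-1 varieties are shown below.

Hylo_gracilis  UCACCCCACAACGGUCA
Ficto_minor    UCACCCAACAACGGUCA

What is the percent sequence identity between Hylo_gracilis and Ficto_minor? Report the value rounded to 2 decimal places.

A single mismatch occurs at site 7 (C/A).
16 of the 17 sites match, so the percent identity is 16/17 × 100 = 94.12%.

94.12%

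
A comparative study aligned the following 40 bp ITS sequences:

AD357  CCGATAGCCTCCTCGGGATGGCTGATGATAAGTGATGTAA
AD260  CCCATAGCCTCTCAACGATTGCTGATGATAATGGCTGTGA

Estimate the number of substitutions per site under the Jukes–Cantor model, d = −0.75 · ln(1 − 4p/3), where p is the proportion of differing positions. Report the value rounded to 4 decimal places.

0.3426

The sequences differ at positions 3 (G/C), 12 (C/T), 13 (T/C), 14 (C/A), 15 (G/A), 16 (G/C), 20 (G/T), 32 (G/T), 33 (T/G), 35 (A/C), 39 (A/G).
p = 11/40 = 0.275000.
d = −0.75 · ln(1 − (4/3)·0.275000) = −0.75 · ln(0.633333) = −0.75 · (-0.456759) = 0.3426.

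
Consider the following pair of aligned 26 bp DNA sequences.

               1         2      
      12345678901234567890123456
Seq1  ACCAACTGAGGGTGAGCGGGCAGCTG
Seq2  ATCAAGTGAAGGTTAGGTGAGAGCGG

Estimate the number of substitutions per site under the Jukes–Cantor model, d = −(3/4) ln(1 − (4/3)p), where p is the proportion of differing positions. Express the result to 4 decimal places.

Mismatches occur at site 2 (C→T), site 6 (C→G), site 10 (G→A), site 14 (G→T), site 17 (C→G), site 18 (G→T), site 20 (G→A), site 21 (C→G), site 25 (T→G).
p = 9/26 = 0.346154.
d = −0.75 · ln(1 − (4/3)·0.346154) = −0.75 · ln(0.538461) = −0.75 · (-0.619040) = 0.4643.

0.4643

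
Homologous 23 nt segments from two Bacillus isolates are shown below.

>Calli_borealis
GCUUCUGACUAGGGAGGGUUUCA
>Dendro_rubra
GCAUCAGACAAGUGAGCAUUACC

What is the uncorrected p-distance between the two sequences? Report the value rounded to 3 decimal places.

0.348

The sequences differ at positions 3 (U/A), 6 (U/A), 10 (U/A), 13 (G/U), 17 (G/C), 18 (G/A), 21 (U/A), 23 (A/C).
There are 8 differences over 23 sites, so p = 8/23 = 0.348.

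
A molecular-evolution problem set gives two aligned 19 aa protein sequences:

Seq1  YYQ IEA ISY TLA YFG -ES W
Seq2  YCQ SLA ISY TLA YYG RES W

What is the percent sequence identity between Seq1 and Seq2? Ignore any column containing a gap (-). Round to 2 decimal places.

77.78%

Excluding the 1 gap column leaves 18 comparable sites.
The sequences differ at positions 2 (Y/C), 4 (I/S), 5 (E/L), 14 (F/Y).
14 of the 18 comparable sites match, so the percent identity is 14/18 × 100 = 77.78%.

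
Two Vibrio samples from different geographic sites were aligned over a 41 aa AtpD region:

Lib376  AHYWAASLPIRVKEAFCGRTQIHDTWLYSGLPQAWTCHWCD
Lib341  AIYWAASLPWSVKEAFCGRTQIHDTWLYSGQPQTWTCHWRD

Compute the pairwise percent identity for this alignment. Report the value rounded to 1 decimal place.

The sequences differ at positions 2 (H/I), 10 (I/W), 11 (R/S), 31 (L/Q), 34 (A/T), 40 (C/R).
35 of the 41 sites match, so the percent identity is 35/41 × 100 = 85.4%.

85.4%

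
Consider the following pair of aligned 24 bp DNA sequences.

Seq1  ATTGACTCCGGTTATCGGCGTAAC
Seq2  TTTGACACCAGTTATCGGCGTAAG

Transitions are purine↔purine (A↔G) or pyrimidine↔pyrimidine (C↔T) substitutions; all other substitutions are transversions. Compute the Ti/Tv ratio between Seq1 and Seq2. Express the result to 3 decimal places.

Differing sites — 1:A/T (Tv); 7:T/A (Tv); 10:G/A (Ti); 24:C/G (Tv).
Of the 4 differences, 1 transition and 3 transversions, so Ti/Tv = 1/3 = 0.333.

0.333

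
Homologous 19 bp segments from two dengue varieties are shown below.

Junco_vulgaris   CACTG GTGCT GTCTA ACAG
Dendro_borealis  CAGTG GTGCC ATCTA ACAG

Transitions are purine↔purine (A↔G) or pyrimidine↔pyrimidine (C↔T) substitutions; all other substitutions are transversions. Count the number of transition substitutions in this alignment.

2

Mismatches occur at site 3 (C→G, transversion), site 10 (T→C, transition), site 11 (G→A, transition).
Of the 3 differences, 2 transitions and 1 transversion, so the answer is 2.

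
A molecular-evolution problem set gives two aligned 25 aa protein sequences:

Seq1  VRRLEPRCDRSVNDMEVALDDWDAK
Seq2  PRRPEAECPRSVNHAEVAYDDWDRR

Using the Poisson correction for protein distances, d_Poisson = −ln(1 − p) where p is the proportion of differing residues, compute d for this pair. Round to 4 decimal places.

Differing sites — 1:V/P; 4:L/P; 6:P/A; 7:R/E; 9:D/P; 14:D/H; 15:M/A; 19:L/Y; 24:A/R; 25:K/R.
p = 10/25 = 0.400000.
d = −ln(1 − 0.400000) = −ln(0.600000) = 0.5108.

0.5108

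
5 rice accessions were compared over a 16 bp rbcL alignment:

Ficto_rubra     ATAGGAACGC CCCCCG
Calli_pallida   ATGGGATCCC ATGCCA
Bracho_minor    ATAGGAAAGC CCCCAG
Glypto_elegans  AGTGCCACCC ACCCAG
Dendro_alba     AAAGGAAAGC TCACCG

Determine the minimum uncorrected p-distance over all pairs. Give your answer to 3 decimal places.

Pairwise Hamming distances:
  Ficto_rubra vs Calli_pallida: 7
  Ficto_rubra vs Bracho_minor: 2
  Ficto_rubra vs Glypto_elegans: 7
  Ficto_rubra vs Dendro_alba: 4
  Calli_pallida vs Bracho_minor: 9
  Calli_pallida vs Glypto_elegans: 9
  Calli_pallida vs Dendro_alba: 9
  Bracho_minor vs Glypto_elegans: 7
  Bracho_minor vs Dendro_alba: 4
  Glypto_elegans vs Dendro_alba: 9
The smallest is 2 mismatches, between Ficto_rubra and Bracho_minor; p = 2/16 = 0.125.

0.125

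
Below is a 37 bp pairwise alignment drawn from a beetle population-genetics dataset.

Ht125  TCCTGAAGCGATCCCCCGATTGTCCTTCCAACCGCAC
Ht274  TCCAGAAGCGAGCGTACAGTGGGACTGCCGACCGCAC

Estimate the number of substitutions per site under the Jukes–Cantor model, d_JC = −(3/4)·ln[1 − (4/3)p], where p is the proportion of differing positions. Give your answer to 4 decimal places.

0.4248

Mismatches occur at site 4 (T/A), site 12 (T/G), site 14 (C/G), site 15 (C/T), site 16 (C/A), site 18 (G/A), site 19 (A/G), site 21 (T/G), site 23 (T/G), site 24 (C/A), site 27 (T/G), site 30 (A/G).
p = 12/37 = 0.324324.
d = −0.75 · ln(1 − (4/3)·0.324324) = −0.75 · ln(0.567568) = −0.75 · (-0.566395) = 0.4248.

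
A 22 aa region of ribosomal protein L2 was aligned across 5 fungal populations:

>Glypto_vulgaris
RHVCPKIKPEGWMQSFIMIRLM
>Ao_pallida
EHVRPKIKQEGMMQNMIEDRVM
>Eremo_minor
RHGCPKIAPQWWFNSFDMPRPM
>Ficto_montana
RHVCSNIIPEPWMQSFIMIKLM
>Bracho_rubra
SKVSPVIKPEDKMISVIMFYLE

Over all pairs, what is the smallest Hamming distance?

5

Pairwise Hamming distances:
  Glypto_vulgaris vs Ao_pallida: 9
  Glypto_vulgaris vs Eremo_minor: 9
  Glypto_vulgaris vs Ficto_montana: 5
  Glypto_vulgaris vs Bracho_rubra: 11
  Ao_pallida vs Eremo_minor: 16
  Ao_pallida vs Ficto_montana: 14
  Ao_pallida vs Bracho_rubra: 15
  Eremo_minor vs Ficto_montana: 12
  Eremo_minor vs Bracho_rubra: 17
  Ficto_montana vs Bracho_rubra: 13
The smallest is 5, between Glypto_vulgaris and Ficto_montana.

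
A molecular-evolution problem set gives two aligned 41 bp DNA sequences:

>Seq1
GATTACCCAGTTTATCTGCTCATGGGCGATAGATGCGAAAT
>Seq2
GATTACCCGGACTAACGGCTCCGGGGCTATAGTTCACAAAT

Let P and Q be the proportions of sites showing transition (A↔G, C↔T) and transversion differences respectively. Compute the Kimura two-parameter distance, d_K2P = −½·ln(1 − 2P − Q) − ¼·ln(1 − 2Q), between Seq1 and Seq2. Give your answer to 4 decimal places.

Differing sites — 9:A/G (Ti); 11:T/A (Tv); 12:T/C (Ti); 15:T/A (Tv); 17:T/G (Tv); 22:A/C (Tv); 23:T/G (Tv); 28:G/T (Tv); 33:A/T (Tv); 35:G/C (Tv); 36:C/A (Tv); 37:G/C (Tv).
Of the 12 differences, 2 transitions and 10 transversions over 41 sites: P = 2/41 = 0.048780, Q = 10/41 = 0.243902.
d = −0.5·ln(0.658538) − 0.25·ln(0.512196) = −0.5·(-0.417733) − 0.25·(-0.669048) = 0.3761.

0.3761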